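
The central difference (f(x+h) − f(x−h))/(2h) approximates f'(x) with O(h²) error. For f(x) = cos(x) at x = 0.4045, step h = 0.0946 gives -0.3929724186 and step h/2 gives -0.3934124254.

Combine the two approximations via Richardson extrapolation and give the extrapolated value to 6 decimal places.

-0.393559

Method order is 2; weight 2^2 = 4.
4×(-0.3934124254) = -1.5736497016; subtract (-0.3929724186) → -1.1806772830
Denominator 4 − 1 = 3.
So the Richardson estimate is -0.3935590943.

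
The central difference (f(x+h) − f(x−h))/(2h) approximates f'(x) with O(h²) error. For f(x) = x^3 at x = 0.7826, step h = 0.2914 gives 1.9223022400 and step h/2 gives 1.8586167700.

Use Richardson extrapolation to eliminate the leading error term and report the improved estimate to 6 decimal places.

r = 2, so 2^r = 4.
4·1.8586167700 = 7.4344670800; 7.4344670800 − 1.9223022400 = 5.5121648400
Divide by 2^2 − 1 = 3.
So the Richardson estimate is 1.8373882800.

1.837388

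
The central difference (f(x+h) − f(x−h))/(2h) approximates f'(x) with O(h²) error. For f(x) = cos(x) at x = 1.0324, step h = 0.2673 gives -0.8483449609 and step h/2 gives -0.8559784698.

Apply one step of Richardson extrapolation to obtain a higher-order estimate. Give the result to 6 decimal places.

-0.858523

Method order is 2; weight 2^2 = 4.
Weighted: (-3.4239138792) − (-0.8483449609) = -2.5755689183
Extrapolated: (-2.5755689183) / 3 = -0.8585229728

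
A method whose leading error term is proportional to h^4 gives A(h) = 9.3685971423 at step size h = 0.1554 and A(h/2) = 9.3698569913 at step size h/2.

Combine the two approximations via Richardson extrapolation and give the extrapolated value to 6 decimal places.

9.369941

Error is O(h^4); halving h shrinks it by 2^4 = 16.
Top: 16(9.3698569913) − (9.3685971423) = 140.5491147185
R = 140.5491147185/15 = 9.3699409812
Correction |R − A(h/2)| = 8.399e-05; gap |A(h/2) − A(h)| = 1.260e-03.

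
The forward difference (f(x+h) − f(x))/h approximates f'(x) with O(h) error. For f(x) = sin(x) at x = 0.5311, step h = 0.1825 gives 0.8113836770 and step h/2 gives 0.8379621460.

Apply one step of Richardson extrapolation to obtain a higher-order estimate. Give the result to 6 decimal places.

0.864541

Order 1 gives 2^r = 2 and 2^r − 1 = 1.
Top: 2(0.8379621460) − (0.8113836770) = 0.8645406150
Divide by 2^1 − 1 = 1.
(2·0.8379621460 − 0.8113836770)/(2 − 1) = 0.8645406150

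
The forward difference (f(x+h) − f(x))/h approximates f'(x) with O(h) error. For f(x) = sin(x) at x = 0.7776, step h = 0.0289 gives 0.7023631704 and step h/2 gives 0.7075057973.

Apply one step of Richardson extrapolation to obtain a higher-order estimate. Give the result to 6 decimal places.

0.712648

Method order is 1; weight 2^1 = 2.
Weighted: 1.4150115946 − 0.7023631704 = 0.7126484242
Denominator 2 − 1 = 1.
0.7126484242 ÷ 1 = 0.7126484242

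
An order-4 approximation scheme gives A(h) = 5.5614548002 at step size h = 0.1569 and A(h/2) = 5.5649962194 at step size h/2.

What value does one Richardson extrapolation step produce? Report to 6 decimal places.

5.565232

Method order is 4; weight 2^4 = 16.
Numerator 16×A(h/2) − A(h) = 16×5.5649962194 − 5.5614548002 = 83.4784847102
Extrapolated: 83.4784847102 / 15 = 5.5652323140
Gap between inputs: 3.541e-03; correction applied: +0.0002360946.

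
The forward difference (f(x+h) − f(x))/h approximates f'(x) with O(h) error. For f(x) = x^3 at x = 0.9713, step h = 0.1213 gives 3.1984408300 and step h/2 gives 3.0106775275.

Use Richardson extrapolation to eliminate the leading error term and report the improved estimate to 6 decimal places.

Leading term ∝ h^1; use weight 2 = 2^1.
2×3.0106775275 = 6.0213550550; subtract 3.1984408300 → 2.8229142250
Denominator 2 − 1 = 1.
So the Richardson estimate is 2.8229142250.
Gap between inputs: 1.878e-01; correction applied: −0.1877633025.

2.822914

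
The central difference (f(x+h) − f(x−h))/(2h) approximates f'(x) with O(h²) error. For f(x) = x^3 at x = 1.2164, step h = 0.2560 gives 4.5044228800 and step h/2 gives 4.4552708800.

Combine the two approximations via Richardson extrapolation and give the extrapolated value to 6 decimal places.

4.438887

Error is O(h^2); halving h shrinks it by 2^2 = 4.
2^2*A(h/2) = 17.8210835200; minus A(h) gives 13.3166606400.
Extrapolated: 13.3166606400 / 3 = 4.4388868800
Shift from A(h/2): −0.0163840000.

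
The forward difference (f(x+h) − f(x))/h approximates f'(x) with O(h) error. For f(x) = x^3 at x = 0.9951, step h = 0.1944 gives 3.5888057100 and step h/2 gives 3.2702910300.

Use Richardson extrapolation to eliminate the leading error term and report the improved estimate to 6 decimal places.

2.951776

Method order is 1; weight 2^1 = 2.
Difference of the inputs: 3.2702910300 − 3.5888057100 = -0.3185146800
Correction (A(h/2) − A(h))/(2 − 1) = (-0.3185146800)/1 = -0.3185146800
R = A(h/2) + (A(h/2) − A(h))/1 = 3.2702910300 − 0.3185146800 = 2.9517763500
Correction |R − A(h/2)| = 3.185e-01; gap |A(h/2) − A(h)| = 3.185e-01.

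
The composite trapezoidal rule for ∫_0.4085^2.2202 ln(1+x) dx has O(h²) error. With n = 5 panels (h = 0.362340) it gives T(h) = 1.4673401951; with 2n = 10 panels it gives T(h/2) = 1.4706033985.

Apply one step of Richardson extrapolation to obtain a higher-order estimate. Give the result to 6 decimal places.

1.471691

The method has order 2: 2^2 = 4.
4*1.4706033985 − 1.4673401951 = 4.4150733989
Divide by 2^2 − 1 = 3.
So the Richardson estimate is 1.4716911330.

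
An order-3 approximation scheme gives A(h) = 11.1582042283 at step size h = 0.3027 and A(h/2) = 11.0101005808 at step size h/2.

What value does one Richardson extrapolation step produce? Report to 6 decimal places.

Order 3 gives 2^r = 8 and 2^r − 1 = 7.
8×11.0101005808 = 88.0808046464; subtract 11.1582042283 → 76.9226004181
Denominator 8 − 1 = 7.
76.9226004181 ÷ 7 = 10.9889429169
Correction |R − A(h/2)| = 2.116e-02; gap |A(h/2) − A(h)| = 1.481e-01.

10.988943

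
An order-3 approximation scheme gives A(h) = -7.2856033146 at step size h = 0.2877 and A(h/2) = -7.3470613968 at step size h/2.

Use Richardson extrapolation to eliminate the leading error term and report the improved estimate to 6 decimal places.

-7.355841

r = 3: numerator weight 8, denominator 7.
8 × (-7.3470613968) − (-7.2856033146) = -51.4908878598
Denominator 8 − 1 = 7.
Extrapolated: (-51.4908878598) / 7 = -7.3558411228
Shift from A(h/2): −0.0087797260.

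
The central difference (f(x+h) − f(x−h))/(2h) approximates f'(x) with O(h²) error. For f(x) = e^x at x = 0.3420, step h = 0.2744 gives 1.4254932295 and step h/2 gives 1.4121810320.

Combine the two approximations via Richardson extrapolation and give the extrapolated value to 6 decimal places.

r = 2, so 2^r = 4.
2^2×A(h/2) = 5.6487241280; minus A(h) gives 4.2232308985.
4.2232308985 ÷ 3 = 1.4077436328

1.407744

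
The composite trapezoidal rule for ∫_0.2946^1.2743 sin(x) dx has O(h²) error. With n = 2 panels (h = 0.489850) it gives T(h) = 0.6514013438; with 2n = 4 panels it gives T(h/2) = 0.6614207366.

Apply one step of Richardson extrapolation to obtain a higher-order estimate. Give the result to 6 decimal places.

0.664761

Order 2 gives 2^r = 4 and 2^r − 1 = 3.
Top: 4(0.6614207366) − (0.6514013438) = 1.9942816026
R = 1.9942816026/3 = 0.6647605342
Shift from A(h/2): +0.0033397976.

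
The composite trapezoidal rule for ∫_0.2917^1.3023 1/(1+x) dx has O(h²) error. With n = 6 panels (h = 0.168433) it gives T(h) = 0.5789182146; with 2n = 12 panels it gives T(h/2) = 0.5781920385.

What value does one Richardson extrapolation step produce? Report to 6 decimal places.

Order 2 gives 2^r = 4 and 2^r − 1 = 3.
Difference of the inputs: 0.5781920385 − 0.5789182146 = -0.0007261761
Correction (A(h/2) − A(h))/(4 − 1) = (-0.0007261761)/3 = -0.0002420587
R = 0.5781920385 − 0.0002420587 = 0.5779499798
Correction |R − A(h/2)| = 2.421e-04; gap |A(h/2) − A(h)| = 7.262e-04.

0.577950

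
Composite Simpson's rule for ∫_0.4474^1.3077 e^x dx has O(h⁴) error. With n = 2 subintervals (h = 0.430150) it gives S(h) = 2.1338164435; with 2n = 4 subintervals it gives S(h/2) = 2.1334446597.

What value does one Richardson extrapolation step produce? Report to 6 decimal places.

2.133420

Leading term ∝ h^4; use weight 16 = 2^4.
Weighted: 34.1351145552 − 2.1338164435 = 32.0012981117
Denominator 16 − 1 = 15.
So the Richardson estimate is 2.1334198741.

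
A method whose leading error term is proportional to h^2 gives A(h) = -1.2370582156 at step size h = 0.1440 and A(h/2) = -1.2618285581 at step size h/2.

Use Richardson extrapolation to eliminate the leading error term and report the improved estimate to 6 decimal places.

-1.270085

r = 2: numerator weight 4, denominator 3.
2^2*A(h/2) = -5.0473142324; minus A(h) gives -3.8102560168.
Denominator 4 − 1 = 3.
R = (-3.8102560168)/3 = -1.2700853389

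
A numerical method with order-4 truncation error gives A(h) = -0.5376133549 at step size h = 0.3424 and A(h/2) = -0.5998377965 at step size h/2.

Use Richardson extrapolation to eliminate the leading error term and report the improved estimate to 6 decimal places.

Order 4 gives 2^r = 16 and 2^r − 1 = 15.
2^4·A(h/2) = -9.5974047440; minus A(h) gives -9.0597913891.
(16·(-0.5998377965) − (-0.5376133549))/(16 − 1) = -0.6039860926

-0.603986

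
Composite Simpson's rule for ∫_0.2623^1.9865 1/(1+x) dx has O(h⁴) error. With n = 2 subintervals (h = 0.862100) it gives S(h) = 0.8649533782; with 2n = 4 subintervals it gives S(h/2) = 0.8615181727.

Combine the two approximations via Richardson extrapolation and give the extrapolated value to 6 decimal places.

0.861289

The method has order 4: 2^4 = 16.
16 × 0.8615181727 = 13.7842907632; subtract 0.8649533782 → 12.9193373850
Denominator 16 − 1 = 15.
So the Richardson estimate is 0.8612891590.
Gap between inputs: 3.435e-03; correction applied: −0.0002290137.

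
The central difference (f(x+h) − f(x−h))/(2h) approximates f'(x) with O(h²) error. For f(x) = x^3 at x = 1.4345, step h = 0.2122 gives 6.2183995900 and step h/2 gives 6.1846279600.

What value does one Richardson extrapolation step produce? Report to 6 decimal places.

Order 2 gives 2^r = 4 and 2^r − 1 = 3.
4 × 6.1846279600 − 6.2183995900 = 18.5201122500
(4 × 6.1846279600 − 6.2183995900)/(4 − 1) = 6.1733707500

6.173371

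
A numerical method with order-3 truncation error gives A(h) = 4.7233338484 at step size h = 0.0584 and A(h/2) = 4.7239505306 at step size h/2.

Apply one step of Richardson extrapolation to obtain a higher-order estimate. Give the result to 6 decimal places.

4.724039

Order 3 gives 2^r = 8 and 2^r − 1 = 7.
Top: 8(4.7239505306) − (4.7233338484) = 33.0682703964
33.0682703964 ÷ 7 = 4.7240386281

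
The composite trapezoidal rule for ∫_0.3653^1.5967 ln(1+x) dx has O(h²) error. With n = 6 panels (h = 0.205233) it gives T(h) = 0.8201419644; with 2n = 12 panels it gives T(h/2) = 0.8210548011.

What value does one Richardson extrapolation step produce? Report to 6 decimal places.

Order 2 gives 2^r = 4 and 2^r − 1 = 3.
2^2 × A(h/2) = 3.2842192044; minus A(h) gives 2.4640772400.
Denominator 4 − 1 = 3.
So the Richardson estimate is 0.8213590800.

0.821359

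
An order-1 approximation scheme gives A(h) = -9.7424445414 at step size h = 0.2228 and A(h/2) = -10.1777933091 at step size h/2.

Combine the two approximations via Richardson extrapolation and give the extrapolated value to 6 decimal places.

-10.613142

Method order is 1; weight 2^1 = 2.
Top: 2(-10.1777933091) − (-9.7424445414) = -10.6131420768
Divide by 2^1 − 1 = 1.
R = (-10.6131420768)/1 = -10.6131420768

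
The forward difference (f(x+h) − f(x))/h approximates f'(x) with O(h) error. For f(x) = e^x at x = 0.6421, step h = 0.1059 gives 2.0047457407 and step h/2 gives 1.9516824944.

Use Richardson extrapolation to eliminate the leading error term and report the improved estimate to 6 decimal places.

1.898619

Order 1 gives 2^r = 2 and 2^r − 1 = 1.
Weighted: 3.9033649888 − 2.0047457407 = 1.8986192481
Divide by 2^1 − 1 = 1.
1.8986192481 ÷ 1 = 1.8986192481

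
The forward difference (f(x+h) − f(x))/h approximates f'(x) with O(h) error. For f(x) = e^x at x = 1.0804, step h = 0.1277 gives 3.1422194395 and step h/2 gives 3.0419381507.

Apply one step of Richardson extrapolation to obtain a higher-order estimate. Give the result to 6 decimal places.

r = 1, so 2^r = 2.
2^1·A(h/2) = 6.0838763014; minus A(h) gives 2.9416568619.
Divide by 2^1 − 1 = 1.
2.9416568619 ÷ 1 = 2.9416568619

2.941657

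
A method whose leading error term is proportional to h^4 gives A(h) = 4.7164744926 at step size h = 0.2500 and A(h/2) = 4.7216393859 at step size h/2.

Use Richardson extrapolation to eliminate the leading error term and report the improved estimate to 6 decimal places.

Error is O(h^4); halving h shrinks it by 2^4 = 16.
16·4.7216393859 = 75.5462301744; 75.5462301744 − 4.7164744926 = 70.8297556818
Divide by 2^4 − 1 = 15.
70.8297556818 ÷ 15 = 4.7219837121

4.721984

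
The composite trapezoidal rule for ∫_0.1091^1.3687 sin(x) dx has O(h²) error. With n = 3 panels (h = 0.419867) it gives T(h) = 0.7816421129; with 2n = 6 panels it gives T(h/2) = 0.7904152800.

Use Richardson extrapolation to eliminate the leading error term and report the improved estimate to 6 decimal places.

0.793340

With r = 2 the leading error scales as h^2, so the weight is 2^2 = 4.
A(h/2) − A(h) = 0.7904152800 − 0.7816421129 = 0.0087731671
Correction (A(h/2) − A(h))/(4 − 1) = 0.0087731671/3 = 0.0029243890
R = 0.7904152800 + 0.0029243890 = 0.7933396690
Correction |R − A(h/2)| = 2.924e-03; gap |A(h/2) − A(h)| = 8.773e-03.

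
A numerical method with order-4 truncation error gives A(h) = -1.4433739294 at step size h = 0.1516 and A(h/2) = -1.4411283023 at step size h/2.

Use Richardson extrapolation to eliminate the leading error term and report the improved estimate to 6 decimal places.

Error is O(h^4); halving h shrinks it by 2^4 = 16.
Top: 16(-1.4411283023) − (-1.4433739294) = -21.6146789074
Extrapolated: (-21.6146789074) / 15 = -1.4409785938
Correction |R − A(h/2)| = 1.497e-04; gap |A(h/2) − A(h)| = 2.246e-03.

-1.440979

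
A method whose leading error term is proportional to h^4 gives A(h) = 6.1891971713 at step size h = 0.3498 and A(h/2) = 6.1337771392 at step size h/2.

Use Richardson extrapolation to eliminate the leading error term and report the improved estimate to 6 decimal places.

6.130082

Order 4 gives 2^r = 16 and 2^r − 1 = 15.
16×6.1337771392 − 6.1891971713 = 91.9512370559
R = 91.9512370559/15 = 6.1300824704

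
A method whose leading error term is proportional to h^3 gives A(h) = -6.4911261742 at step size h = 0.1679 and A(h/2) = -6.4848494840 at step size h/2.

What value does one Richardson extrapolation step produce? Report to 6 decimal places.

Leading term ∝ h^3; use weight 8 = 2^3.
2^3·A(h/2) = -51.8787958720; minus A(h) gives -45.3876696978.
(8·(-6.4848494840) − (-6.4911261742))/(8 − 1) = -6.4839528140

-6.483953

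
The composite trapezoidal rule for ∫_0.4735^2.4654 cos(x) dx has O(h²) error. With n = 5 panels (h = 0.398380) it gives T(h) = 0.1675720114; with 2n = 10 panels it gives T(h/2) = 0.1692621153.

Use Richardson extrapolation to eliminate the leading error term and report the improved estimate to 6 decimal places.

Error is O(h^2); halving h shrinks it by 2^2 = 4.
Numerator 4*A(h/2) − A(h) = 4*0.1692621153 − 0.1675720114 = 0.5094764498
Divide by 2^2 − 1 = 3.
Extrapolated: 0.5094764498 / 3 = 0.1698254833

0.169825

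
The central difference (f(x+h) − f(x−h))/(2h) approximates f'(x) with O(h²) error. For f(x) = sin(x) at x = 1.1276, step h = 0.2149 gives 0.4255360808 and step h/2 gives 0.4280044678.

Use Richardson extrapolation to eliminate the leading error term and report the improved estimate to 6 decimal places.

0.428827

The method has order 2: 2^2 = 4.
4·0.4280044678 = 1.7120178712; subtract 0.4255360808 → 1.2864817904
Denominator 4 − 1 = 3.
1.2864817904 ÷ 3 = 0.4288272635
Correction |R − A(h/2)| = 8.228e-04; gap |A(h/2) − A(h)| = 2.468e-03.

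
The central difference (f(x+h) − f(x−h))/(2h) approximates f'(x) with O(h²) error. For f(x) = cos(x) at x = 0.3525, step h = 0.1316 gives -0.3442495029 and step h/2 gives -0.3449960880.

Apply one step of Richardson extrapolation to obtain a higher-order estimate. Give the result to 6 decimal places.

-0.345245

Error is O(h^2); halving h shrinks it by 2^2 = 4.
Weighted: (-1.3799843520) − (-0.3442495029) = -1.0357348491
(4·(-0.3449960880) − (-0.3442495029))/(4 − 1) = -0.3452449497
Correction |R − A(h/2)| = 2.489e-04; gap |A(h/2) − A(h)| = 7.466e-04.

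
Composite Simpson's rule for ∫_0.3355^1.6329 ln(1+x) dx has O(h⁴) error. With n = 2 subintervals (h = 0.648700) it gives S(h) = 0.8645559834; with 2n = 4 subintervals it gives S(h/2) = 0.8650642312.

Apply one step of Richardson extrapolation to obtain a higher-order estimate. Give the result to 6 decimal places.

r = 4: numerator weight 16, denominator 15.
16×0.8650642312 = 13.8410276992; subtract 0.8645559834 → 12.9764717158
Divide by 2^4 − 1 = 15.
R = 12.9764717158/15 = 0.8650981144

0.865098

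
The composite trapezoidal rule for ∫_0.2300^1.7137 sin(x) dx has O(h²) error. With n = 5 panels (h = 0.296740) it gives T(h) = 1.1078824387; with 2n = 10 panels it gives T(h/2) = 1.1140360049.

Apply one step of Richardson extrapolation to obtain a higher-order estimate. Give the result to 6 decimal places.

r = 2, so 2^r = 4.
4*1.1140360049 = 4.4561440196; subtract 1.1078824387 → 3.3482615809
(4*1.1140360049 − 1.1078824387)/(4 − 1) = 1.1160871936

1.116087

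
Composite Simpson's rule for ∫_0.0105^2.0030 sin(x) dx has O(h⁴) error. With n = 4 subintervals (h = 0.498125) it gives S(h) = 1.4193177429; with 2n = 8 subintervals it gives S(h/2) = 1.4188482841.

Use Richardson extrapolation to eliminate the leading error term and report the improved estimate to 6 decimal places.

r = 4, so 2^r = 16.
Top: 16(1.4188482841) − (1.4193177429) = 21.2822548027
(16 × 1.4188482841 − 1.4193177429)/(16 − 1) = 1.4188169868
Shift from A(h/2): −0.0000312973.

1.418817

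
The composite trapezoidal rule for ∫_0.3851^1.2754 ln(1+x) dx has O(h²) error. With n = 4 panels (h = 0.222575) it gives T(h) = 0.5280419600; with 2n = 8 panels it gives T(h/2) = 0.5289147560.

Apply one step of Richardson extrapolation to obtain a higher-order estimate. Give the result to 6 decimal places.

Leading term ∝ h^2; use weight 4 = 2^2.
4 × 0.5289147560 − 0.5280419600 = 1.5876170640
Extrapolated: 1.5876170640 / 3 = 0.5292056880

0.529206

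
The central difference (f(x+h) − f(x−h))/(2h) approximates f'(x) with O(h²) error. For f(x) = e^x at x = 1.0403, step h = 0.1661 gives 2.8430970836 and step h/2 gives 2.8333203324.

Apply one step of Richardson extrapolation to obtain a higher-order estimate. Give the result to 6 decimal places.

Order 2 gives 2^r = 4 and 2^r − 1 = 3.
4 × 2.8333203324 = 11.3332813296; 11.3332813296 − 2.8430970836 = 8.4901842460
(4 × 2.8333203324 − 2.8430970836)/(4 − 1) = 2.8300614153

2.830061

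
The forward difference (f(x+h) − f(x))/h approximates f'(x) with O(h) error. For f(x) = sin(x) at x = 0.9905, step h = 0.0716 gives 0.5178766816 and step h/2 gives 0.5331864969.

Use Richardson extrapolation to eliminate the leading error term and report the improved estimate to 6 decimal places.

r = 1, so 2^r = 2.
2×0.5331864969 − 0.5178766816 = 0.5484963122
R = 0.5484963122/1 = 0.5484963122
Shift from A(h/2): +0.0153098153.

0.548496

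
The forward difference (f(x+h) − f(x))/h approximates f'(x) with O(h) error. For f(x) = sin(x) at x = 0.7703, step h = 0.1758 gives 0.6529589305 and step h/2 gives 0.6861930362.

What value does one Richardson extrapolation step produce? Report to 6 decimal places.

r = 1: numerator weight 2, denominator 1.
Top: 2(0.6861930362) − (0.6529589305) = 0.7194271419
R = 0.7194271419/1 = 0.7194271419
Shift from A(h/2): +0.0332341057.

0.719427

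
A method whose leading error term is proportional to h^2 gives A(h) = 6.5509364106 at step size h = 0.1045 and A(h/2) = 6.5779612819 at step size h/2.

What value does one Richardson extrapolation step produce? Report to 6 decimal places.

With r = 2 the leading error scales as h^2, so the weight is 2^2 = 4.
4 × 6.5779612819 = 26.3118451276; 26.3118451276 − 6.5509364106 = 19.7609087170
Extrapolated: 19.7609087170 / 3 = 6.5869695723
Gap between inputs: 2.702e-02; correction applied: +0.0090082904.

6.586970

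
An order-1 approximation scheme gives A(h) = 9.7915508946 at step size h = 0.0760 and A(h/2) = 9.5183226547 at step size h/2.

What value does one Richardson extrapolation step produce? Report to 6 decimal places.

9.245094

Error is O(h^1); halving h shrinks it by 2^1 = 2.
Top: 2(9.5183226547) − (9.7915508946) = 9.2450944148
Denominator 2 − 1 = 1.
9.2450944148 ÷ 1 = 9.2450944148
Shift from A(h/2): −0.2732282399.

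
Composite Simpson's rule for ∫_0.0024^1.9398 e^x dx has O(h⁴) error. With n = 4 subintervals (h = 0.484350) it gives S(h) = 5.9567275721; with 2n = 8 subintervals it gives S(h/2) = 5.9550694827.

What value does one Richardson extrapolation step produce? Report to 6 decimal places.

Error is O(h^4); halving h shrinks it by 2^4 = 16.
16*5.9550694827 − 5.9567275721 = 89.3243841511
Divide by 2^4 − 1 = 15.
(16*5.9550694827 − 5.9567275721)/(16 − 1) = 5.9549589434

5.954959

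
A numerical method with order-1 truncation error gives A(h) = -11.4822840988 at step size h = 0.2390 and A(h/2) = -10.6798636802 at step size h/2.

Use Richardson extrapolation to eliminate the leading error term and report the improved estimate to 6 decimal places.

Method order is 1; weight 2^1 = 2.
2*(-10.6798636802) = -21.3597273604; (-21.3597273604) − (-11.4822840988) = -9.8774432616
Denominator 2 − 1 = 1.
Result: -9.8774432616
Gap between inputs: 8.024e-01; correction applied: +0.8024204186.

-9.877443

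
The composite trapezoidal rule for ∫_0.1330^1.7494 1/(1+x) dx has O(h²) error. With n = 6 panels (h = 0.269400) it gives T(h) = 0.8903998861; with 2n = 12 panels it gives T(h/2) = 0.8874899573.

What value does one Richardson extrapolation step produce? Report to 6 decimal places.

0.886520

Method order is 2; weight 2^2 = 4.
4*0.8874899573 = 3.5499598292; subtract 0.8903998861 → 2.6595599431
Divide by 2^2 − 1 = 3.
Result: 0.8865199810
Gap between inputs: 2.910e-03; correction applied: −0.0009699763.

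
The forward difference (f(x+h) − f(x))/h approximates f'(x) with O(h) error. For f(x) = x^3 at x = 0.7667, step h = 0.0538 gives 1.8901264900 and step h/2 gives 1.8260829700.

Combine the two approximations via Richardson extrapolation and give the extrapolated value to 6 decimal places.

Error is O(h^1); halving h shrinks it by 2^1 = 2.
2·1.8260829700 − 1.8901264900 = 1.7620394500
Denominator 2 − 1 = 1.
(2·1.8260829700 − 1.8901264900)/(2 − 1) = 1.7620394500

1.762039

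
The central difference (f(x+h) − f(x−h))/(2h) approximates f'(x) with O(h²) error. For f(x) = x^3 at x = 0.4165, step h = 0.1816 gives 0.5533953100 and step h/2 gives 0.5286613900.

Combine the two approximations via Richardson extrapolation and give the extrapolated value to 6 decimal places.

Order 2 gives 2^r = 4 and 2^r − 1 = 3.
A(h/2) − A(h) = 0.5286613900 − 0.5533953100 = -0.0247339200
Correction (A(h/2) − A(h))/(4 − 1) = (-0.0247339200)/3 = -0.0082446400
R = A(h/2) + (A(h/2) − A(h))/3 = 0.5286613900 − 0.0082446400 = 0.5204167500
Shift from A(h/2): −0.0082446400.

0.520417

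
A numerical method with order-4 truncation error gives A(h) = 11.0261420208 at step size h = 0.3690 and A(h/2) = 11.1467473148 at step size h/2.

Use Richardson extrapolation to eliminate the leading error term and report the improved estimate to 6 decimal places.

Order 4 gives 2^r = 16 and 2^r − 1 = 15.
Top: 16(11.1467473148) − (11.0261420208) = 167.3218150160
Denominator 16 − 1 = 15.
R = 167.3218150160/15 = 11.1547876677
Gap between inputs: 1.206e-01; correction applied: +0.0080403529.

11.154788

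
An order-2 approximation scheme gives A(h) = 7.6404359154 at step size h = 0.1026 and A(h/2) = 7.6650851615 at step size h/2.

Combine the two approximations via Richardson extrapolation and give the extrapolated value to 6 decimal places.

7.673302

The method has order 2: 2^2 = 4.
Difference of the inputs: 7.6650851615 − 7.6404359154 = 0.0246492461
Divide by 2^2 − 1 = 3: 0.0246492461/3 = 0.0082164154
R = A(h/2) + (A(h/2) − A(h))/3 = 7.6650851615 + 0.0082164154 = 7.6733015769
Shift from A(h/2): +0.0082164154.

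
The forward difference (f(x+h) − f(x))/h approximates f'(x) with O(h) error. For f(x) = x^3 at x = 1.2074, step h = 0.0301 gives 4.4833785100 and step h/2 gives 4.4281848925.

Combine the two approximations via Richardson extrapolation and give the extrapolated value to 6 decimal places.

Order 1 gives 2^r = 2 and 2^r − 1 = 1.
A(h/2) − A(h) = 4.4281848925 − 4.4833785100 = -0.0551936175
Correction (A(h/2) − A(h))/(2 − 1) = (-0.0551936175)/1 = -0.0551936175
R = 4.4281848925 − 0.0551936175 = 4.3729912750
Correction |R − A(h/2)| = 5.519e-02; gap |A(h/2) − A(h)| = 5.519e-02.

4.372991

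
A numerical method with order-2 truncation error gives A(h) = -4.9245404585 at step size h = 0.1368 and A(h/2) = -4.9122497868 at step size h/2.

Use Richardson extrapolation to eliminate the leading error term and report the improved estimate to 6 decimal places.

r = 2, so 2^r = 4.
2^2 × A(h/2) = -19.6489991472; minus A(h) gives -14.7244586887.
R = (-14.7244586887)/3 = -4.9081528962

-4.908153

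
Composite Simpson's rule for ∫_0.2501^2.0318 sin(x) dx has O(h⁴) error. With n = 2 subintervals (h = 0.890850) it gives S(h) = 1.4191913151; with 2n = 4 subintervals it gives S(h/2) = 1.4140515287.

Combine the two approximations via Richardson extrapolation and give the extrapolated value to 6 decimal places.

1.413709

r = 4: numerator weight 16, denominator 15.
16 × 1.4140515287 = 22.6248244592; subtract 1.4191913151 → 21.2056331441
Denominator 16 − 1 = 15.
Result: 1.4137088763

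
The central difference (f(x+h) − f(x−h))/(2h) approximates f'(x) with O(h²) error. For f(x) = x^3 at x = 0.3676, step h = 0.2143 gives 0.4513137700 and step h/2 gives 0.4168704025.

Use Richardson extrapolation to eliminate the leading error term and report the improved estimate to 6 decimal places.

0.405389

Leading term ∝ h^2; use weight 4 = 2^2.
A(h/2) − A(h) = 0.4168704025 − 0.4513137700 = -0.0344433675
Correction (A(h/2) − A(h))/(4 − 1) = (-0.0344433675)/3 = -0.0114811225
R = 0.4168704025 − 0.0114811225 = 0.4053892800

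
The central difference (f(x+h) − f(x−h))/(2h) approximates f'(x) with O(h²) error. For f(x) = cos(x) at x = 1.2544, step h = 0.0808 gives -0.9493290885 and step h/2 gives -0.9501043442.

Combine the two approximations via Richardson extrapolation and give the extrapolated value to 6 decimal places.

Error is O(h^2); halving h shrinks it by 2^2 = 4.
Numerator 4×A(h/2) − A(h) = 4×(-0.9501043442) − (-0.9493290885) = -2.8510882883
Denominator 4 − 1 = 3.
(4×(-0.9501043442) − (-0.9493290885))/(4 − 1) = -0.9503627628
Shift from A(h/2): −0.0002584186.

-0.950363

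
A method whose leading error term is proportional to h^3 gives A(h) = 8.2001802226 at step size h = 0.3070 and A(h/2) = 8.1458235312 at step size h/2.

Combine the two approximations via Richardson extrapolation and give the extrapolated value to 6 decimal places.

8.138058

The method has order 3: 2^3 = 8.
Weighted: 65.1665882496 − 8.2001802226 = 56.9664080270
Divide by 2^3 − 1 = 7.
Result: 8.1380582896
Gap between inputs: 5.436e-02; correction applied: −0.0077652416.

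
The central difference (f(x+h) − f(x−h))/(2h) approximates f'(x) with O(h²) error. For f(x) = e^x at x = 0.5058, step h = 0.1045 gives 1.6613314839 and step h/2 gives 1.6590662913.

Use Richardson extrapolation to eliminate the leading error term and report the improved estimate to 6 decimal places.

r = 2, so 2^r = 4.
4*1.6590662913 = 6.6362651652; subtract 1.6613314839 → 4.9749336813
Denominator 4 − 1 = 3.
Result: 1.6583112271
Gap between inputs: 2.265e-03; correction applied: −0.0007550642.

1.658311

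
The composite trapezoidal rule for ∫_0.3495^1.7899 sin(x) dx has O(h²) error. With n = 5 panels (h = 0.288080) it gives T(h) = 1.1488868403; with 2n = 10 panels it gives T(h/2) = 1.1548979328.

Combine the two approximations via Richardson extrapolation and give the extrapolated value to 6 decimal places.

The method has order 2: 2^2 = 4.
4 × 1.1548979328 = 4.6195917312; 4.6195917312 − 1.1488868403 = 3.4707048909
Denominator 4 − 1 = 3.
3.4707048909 ÷ 3 = 1.1569016303
Shift from A(h/2): +0.0020036975.

1.156902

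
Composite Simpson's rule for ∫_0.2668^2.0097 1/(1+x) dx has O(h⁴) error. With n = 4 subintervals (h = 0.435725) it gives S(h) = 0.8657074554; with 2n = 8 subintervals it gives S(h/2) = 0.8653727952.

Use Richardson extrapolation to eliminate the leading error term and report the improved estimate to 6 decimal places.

0.865350

With r = 4 the leading error scales as h^4, so the weight is 2^4 = 16.
Weighted: 13.8459647232 − 0.8657074554 = 12.9802572678
Extrapolated: 12.9802572678 / 15 = 0.8653504845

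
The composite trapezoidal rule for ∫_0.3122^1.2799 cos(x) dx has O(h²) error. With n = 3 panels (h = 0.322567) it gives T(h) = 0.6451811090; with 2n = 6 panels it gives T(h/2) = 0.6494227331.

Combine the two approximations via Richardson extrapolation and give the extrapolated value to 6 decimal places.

Order 2 gives 2^r = 4 and 2^r − 1 = 3.
A(h/2) − A(h) = 0.6494227331 − 0.6451811090 = 0.0042416241
Correction (A(h/2) − A(h))/(4 − 1) = 0.0042416241/3 = 0.0014138747
R = A(h/2) + (A(h/2) − A(h))/3 = 0.6494227331 + 0.0014138747 = 0.6508366078
Shift from A(h/2): +0.0014138747.

0.650837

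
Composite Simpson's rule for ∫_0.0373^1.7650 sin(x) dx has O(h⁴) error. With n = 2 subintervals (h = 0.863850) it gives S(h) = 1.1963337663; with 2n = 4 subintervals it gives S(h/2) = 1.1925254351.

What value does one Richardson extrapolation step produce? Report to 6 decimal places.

1.192272

The method has order 4: 2^4 = 16.
Numerator 16·A(h/2) − A(h) = 16·1.1925254351 − 1.1963337663 = 17.8840731953
Divide by 2^4 − 1 = 15.
So the Richardson estimate is 1.1922715464.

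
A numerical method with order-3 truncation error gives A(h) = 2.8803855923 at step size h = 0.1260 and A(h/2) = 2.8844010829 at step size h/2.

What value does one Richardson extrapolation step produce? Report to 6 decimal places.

2.884975

Method order is 3; weight 2^3 = 8.
Top: 8(2.8844010829) − (2.8803855923) = 20.1948230709
Divide by 2^3 − 1 = 7.
So the Richardson estimate is 2.8849747244.
Gap between inputs: 4.015e-03; correction applied: +0.0005736415.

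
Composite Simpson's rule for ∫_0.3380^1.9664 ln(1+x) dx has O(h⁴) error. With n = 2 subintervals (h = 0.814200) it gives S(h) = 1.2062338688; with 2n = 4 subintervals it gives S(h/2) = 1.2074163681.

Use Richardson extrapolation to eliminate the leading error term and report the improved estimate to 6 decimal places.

1.207495

With r = 4 the leading error scales as h^4, so the weight is 2^4 = 16.
Numerator 16 × A(h/2) − A(h) = 16 × 1.2074163681 − 1.2062338688 = 18.1124280208
Divide by 2^4 − 1 = 15.
Result: 1.2074952014
Shift from A(h/2): +0.0000788333.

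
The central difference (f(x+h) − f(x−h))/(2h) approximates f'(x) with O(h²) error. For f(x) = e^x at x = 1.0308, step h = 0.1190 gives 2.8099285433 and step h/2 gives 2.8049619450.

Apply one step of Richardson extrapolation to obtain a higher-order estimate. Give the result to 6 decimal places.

Error is O(h^2); halving h shrinks it by 2^2 = 4.
Weighted: 11.2198477800 − 2.8099285433 = 8.4099192367
8.4099192367 ÷ 3 = 2.8033064122
Gap between inputs: 4.967e-03; correction applied: −0.0016555328.

2.803306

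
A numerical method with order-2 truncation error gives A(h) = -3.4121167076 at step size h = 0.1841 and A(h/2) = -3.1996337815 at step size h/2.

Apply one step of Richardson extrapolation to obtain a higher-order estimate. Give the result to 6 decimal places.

-3.128806

Error is O(h^2); halving h shrinks it by 2^2 = 4.
4*(-3.1996337815) = -12.7985351260; subtract (-3.4121167076) → -9.3864184184
Denominator 4 − 1 = 3.
Result: -3.1288061395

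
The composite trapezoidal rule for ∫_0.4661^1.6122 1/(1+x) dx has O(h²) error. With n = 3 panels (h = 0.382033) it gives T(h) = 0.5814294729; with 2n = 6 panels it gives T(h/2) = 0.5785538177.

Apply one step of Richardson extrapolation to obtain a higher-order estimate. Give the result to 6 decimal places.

Order 2 gives 2^r = 4 and 2^r − 1 = 3.
Weighted: 2.3142152708 − 0.5814294729 = 1.7327857979
R = 1.7327857979/3 = 0.5775952660
Gap between inputs: 2.876e-03; correction applied: −0.0009585517.

0.577595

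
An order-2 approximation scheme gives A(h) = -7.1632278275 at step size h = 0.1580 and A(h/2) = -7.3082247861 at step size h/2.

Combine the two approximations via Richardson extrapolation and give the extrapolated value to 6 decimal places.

-7.356557

Error is O(h^2); halving h shrinks it by 2^2 = 4.
Numerator 4 × A(h/2) − A(h) = 4 × (-7.3082247861) − (-7.1632278275) = -22.0696713169
Denominator 4 − 1 = 3.
(-22.0696713169) ÷ 3 = -7.3565571056
Shift from A(h/2): −0.0483323195.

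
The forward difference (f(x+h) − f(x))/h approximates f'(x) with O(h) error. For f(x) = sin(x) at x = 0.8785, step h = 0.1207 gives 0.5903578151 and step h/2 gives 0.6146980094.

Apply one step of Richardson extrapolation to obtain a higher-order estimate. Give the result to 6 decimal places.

0.639038

Leading term ∝ h^1; use weight 2 = 2^1.
2 × 0.6146980094 − 0.5903578151 = 0.6390382037
Denominator 2 − 1 = 1.
R = 0.6390382037/1 = 0.6390382037
Shift from A(h/2): +0.0243401943.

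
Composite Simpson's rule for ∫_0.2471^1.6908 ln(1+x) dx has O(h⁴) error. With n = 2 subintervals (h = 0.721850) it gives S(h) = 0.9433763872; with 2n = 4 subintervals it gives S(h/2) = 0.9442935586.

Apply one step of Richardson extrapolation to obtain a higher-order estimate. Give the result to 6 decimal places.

Leading term ∝ h^4; use weight 16 = 2^4.
Weighted: 15.1086969376 − 0.9433763872 = 14.1653205504
R = 14.1653205504/15 = 0.9443547034

0.944355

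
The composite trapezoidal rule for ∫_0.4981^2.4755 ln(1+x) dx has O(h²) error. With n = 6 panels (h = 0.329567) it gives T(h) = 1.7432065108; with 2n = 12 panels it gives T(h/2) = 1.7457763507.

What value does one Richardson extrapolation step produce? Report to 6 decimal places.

With r = 2 the leading error scales as h^2, so the weight is 2^2 = 4.
Difference of the inputs: 1.7457763507 − 1.7432065108 = 0.0025698399
Correction (A(h/2) − A(h))/(4 − 1) = 0.0025698399/3 = 0.0008566133
R = A(h/2) + (A(h/2) − A(h))/3 = 1.7457763507 + 0.0008566133 = 1.7466329640

1.746633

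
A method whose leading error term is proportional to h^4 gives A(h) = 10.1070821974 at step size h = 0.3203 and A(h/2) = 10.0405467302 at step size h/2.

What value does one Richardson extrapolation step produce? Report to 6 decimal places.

10.036111

r = 4, so 2^r = 16.
16×10.0405467302 − 10.1070821974 = 150.5416654858
Extrapolated: 150.5416654858 / 15 = 10.0361110324
Correction |R − A(h/2)| = 4.436e-03; gap |A(h/2) − A(h)| = 6.654e-02.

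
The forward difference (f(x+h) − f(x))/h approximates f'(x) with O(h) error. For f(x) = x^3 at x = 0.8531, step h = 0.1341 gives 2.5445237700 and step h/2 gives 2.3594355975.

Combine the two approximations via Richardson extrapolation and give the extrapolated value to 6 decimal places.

Order 1 gives 2^r = 2 and 2^r − 1 = 1.
2·2.3594355975 = 4.7188711950; subtract 2.5445237700 → 2.1743474250
Extrapolated: 2.1743474250 / 1 = 2.1743474250

2.174347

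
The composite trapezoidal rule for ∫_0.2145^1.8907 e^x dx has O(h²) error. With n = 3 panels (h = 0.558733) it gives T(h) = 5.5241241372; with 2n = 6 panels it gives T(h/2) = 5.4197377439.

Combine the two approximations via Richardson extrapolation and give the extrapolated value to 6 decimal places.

r = 2: numerator weight 4, denominator 3.
2^2*A(h/2) = 21.6789509756; minus A(h) gives 16.1548268384.
Extrapolated: 16.1548268384 / 3 = 5.3849422795

5.384942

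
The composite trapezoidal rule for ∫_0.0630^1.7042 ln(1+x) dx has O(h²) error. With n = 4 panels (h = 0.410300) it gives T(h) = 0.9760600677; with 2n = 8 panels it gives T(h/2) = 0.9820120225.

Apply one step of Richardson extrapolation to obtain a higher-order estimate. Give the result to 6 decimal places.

The method has order 2: 2^2 = 4.
Difference of the inputs: 0.9820120225 − 0.9760600677 = 0.0059519548
Divide by 2^2 − 1 = 3: 0.0059519548/3 = 0.0019839849
R = A(h/2) + (A(h/2) − A(h))/3 = 0.9820120225 + 0.0019839849 = 0.9839960074

0.983996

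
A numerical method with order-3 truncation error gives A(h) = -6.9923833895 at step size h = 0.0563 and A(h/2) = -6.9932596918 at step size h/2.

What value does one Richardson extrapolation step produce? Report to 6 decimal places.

r = 3, so 2^r = 8.
8*(-6.9932596918) − (-6.9923833895) = -48.9536941449
(8*(-6.9932596918) − (-6.9923833895))/(8 − 1) = -6.9933848778

-6.993385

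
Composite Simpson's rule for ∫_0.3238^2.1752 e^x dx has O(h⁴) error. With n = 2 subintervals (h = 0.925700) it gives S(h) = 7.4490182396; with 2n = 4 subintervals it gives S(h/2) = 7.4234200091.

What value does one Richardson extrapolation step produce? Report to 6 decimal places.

7.421713

r = 4: numerator weight 16, denominator 15.
A(h/2) − A(h) = 7.4234200091 − 7.4490182396 = -0.0255982305
Correction (A(h/2) − A(h))/(16 − 1) = (-0.0255982305)/15 = -0.0017065487
R = A(h/2) + (A(h/2) − A(h))/15 = 7.4234200091 − 0.0017065487 = 7.4217134604
Correction |R − A(h/2)| = 1.707e-03; gap |A(h/2) − A(h)| = 2.560e-02.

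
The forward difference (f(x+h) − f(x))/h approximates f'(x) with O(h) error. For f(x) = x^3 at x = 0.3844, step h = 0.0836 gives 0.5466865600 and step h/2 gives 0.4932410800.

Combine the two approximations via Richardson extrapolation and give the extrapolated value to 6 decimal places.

With r = 1 the leading error scales as h^1, so the weight is 2^1 = 2.
Numerator 2 × A(h/2) − A(h) = 2 × 0.4932410800 − 0.5466865600 = 0.4397956000
0.4397956000 ÷ 1 = 0.4397956000

0.439796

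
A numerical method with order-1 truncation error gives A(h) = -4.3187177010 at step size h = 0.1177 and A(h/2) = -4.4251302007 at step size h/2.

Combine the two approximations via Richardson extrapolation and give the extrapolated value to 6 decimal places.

r = 1, so 2^r = 2.
2×(-4.4251302007) = -8.8502604014; (-8.8502604014) − (-4.3187177010) = -4.5315427004
Divide by 2^1 − 1 = 1.
(-4.5315427004) ÷ 1 = -4.5315427004
Gap between inputs: 1.064e-01; correction applied: −0.1064124997.

-4.531543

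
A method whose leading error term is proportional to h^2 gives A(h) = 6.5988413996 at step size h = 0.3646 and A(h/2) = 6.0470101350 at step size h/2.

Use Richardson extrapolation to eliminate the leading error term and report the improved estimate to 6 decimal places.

5.863066

Order 2 gives 2^r = 4 and 2^r − 1 = 3.
Weighted: 24.1880405400 − 6.5988413996 = 17.5891991404
Divide by 2^2 − 1 = 3.
So the Richardson estimate is 5.8630663801.
Gap between inputs: 5.518e-01; correction applied: −0.1839437549.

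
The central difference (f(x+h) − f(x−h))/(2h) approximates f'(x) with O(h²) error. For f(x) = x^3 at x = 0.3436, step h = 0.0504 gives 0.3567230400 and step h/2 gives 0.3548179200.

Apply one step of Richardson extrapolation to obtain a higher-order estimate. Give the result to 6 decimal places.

Order 2 gives 2^r = 4 and 2^r − 1 = 3.
Top: 4(0.3548179200) − (0.3567230400) = 1.0625486400
R = 1.0625486400/3 = 0.3541828800

0.354183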